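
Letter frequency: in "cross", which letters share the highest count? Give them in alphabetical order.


Word: "cross"
Letter counts:
  'c': 1
  'o': 1
  'r': 1
  's': 2
Maximum count = 2
Most frequent = 's' (2 times each)


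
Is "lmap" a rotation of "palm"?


Word: "palm", Candidate: "lmap"
Method: check if candidate is substring of word+word
"palmpalm" contains "lmap"? No
Is rotation = No


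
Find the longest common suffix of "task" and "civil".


Word 1: "task"
Word 2: "civil"
Comparing from end:
  Pos -1: 'k' != 'l' (stop)
LCS = "" (length 0)


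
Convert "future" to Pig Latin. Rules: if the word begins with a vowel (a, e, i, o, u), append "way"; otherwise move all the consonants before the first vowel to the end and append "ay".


Word: "future"
Starts with consonant(s) → move to end, add 'ay'
Consonant cluster: "f"
Pig Latin = "uturefay"


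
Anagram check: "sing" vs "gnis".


Word 1: "sing" → sorted: gins
Word 2: "gnis" → sorted: gins
Same letters? gins == gins
Anagram = Yes


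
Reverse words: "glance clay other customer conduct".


Original: "glance clay other customer conduct"
Words (1..n): glance | clay | other | customer | conduct
Reversed (n..1): conduct | customer | other | clay | glance
Result = "conduct customer other clay glance"


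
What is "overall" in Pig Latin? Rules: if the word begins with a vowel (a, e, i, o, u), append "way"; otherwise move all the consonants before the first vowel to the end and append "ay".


Word: "overall"
Starts with vowel → add 'way'
Pig Latin = "overallway"


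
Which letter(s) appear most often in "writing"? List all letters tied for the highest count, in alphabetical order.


Word: "writing"
Letter counts:
  'g': 1
  'i': 2
  'n': 1
  'r': 1
  't': 1
  'w': 1
Maximum count = 2
Most frequent = 'i' (2 times each)


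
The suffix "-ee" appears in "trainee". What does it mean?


Suffix: -ee
As in: trainee -> train + -ee
Meaning = one who receives


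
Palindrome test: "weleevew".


Word: "weleevew"
Reversed: "weveelew"
Forward == Backward? weleevew != weveelew
Palindrome = No


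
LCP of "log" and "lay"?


Word 1: "log"
Word 2: "lay"
Comparing from start:
  Pos 0: 'l' == 'l'
  Pos 1: 'o' != 'a' (stop)
LCP = "l" (length 1)


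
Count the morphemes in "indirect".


Word: "indirect"
Morphemes: in- / direct
Each morpheme carries meaning
= 2 morphemes


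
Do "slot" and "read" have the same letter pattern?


Pattern of "slot": [0, 1, 2, 3]
Pattern of "read": [0, 1, 2, 3]
Patterns match
Same pattern = Yes


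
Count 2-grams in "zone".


Word: "zone" (length 4)
Number of 2-grams = length - 2 + 1 = 4 - 2 + 1
= 3


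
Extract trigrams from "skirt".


Word: "skirt" (length 5)
Number of trigrams = 5 - 3 + 1 = 3
  Position 0: "ski"
  Position 1: "kir"
  Position 2: "irt"
Trigrams = "ski", "kir", "irt"


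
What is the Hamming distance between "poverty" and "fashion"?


Comparing character by character (same length = 7):
  Pos 0: 'p' vs 'f' !=
  Pos 1: 'o' vs 'a' !=
  Pos 2: 'v' vs 's' !=
  Pos 3: 'e' vs 'h' !=
  Pos 4: 'r' vs 'i' !=
  Pos 5: 't' vs 'o' !=
  Pos 6: 'y' vs 'n' !=
Hamming distance = 7


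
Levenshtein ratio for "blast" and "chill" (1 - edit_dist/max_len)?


Word 1: "blast" (length 5)
Word 2: "chill" (length 5)
One optimal edit sequence:
  1. substitute 'b' -> 'c'  (+1)
  2. substitute 'l' -> 'h'  (+1)
  3. substitute 'a' -> 'i'  (+1)
  4. substitute 's' -> 'l'  (+1)
  5. substitute 't' -> 'l'  (+1)
Edit distance = 5
Max length = max(5, 5) = 5
Similarity = 1 - 5/5
= 0.0000


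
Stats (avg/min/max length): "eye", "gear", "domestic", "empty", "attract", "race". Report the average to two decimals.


Lengths: "eye"=3, "gear"=4, "domestic"=8, "empty"=5, "attract"=7, "race"=4
Sum = 31, Count = 6
Average = 31/6 = 5.17
= avg=5.17, min=3, max=8


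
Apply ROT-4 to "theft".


Word: "theft"
Shift: 4
Each letter → (letter + shift) mod 26:
  't' (19) + 4 = 23 → 'x'
  'h' (7) + 4 = 11 → 'l'
  'e' (4) + 4 = 8 → 'i'
  'f' (5) + 4 = 9 → 'j'
  't' (19) + 4 = 23 → 'x'
Result = "xlijx"


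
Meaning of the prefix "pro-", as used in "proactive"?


Prefix: pro-
Example: proactive = pro- + active
Meaning = forward / in favor of


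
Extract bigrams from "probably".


Word: "probably" (length 8)
Number of bigrams = 8 - 2 + 1 = 7
  Position 0: "pr"
  Position 1: "ro"
  Position 2: "ob"
  Position 3: "ba"
  Position 4: "ab"
  Position 5: "bl"
  Position 6: "ly"
Bigrams = "pr", "ro", "ob", "ba", "ab", "bl", "ly"


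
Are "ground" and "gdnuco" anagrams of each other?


Word 1: "ground" → sorted: dgnoru
Word 2: "gdnuco" → sorted: cdgnou
Same letters? dgnoru != cdgnou
Anagram = No


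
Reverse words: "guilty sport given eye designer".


Original: "guilty sport given eye designer"
Words (1..n): guilty | sport | given | eye | designer
Reversed (n..1): designer | eye | given | sport | guilty
Result = "designer eye given sport guilty"


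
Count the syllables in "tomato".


Word: "tomato"
Syllable breakdown: to / ma / to
Counting: 3 parts
= 3 syllables


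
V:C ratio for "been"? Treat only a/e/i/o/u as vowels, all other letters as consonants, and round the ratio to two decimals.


Word: "been"
Vowels (a,e,i,o,u): 2
Consonants: 2
Ratio = 2/2
= 1.00


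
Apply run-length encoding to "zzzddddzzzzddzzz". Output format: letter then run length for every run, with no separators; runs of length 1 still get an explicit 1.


String: "zzzddddzzzzddzzz"
Scanning for consecutive runs:
  'z' x 3
  'd' x 4
  'z' x 4
  'd' x 2
  'z' x 3
RLE = "z3d4z4d2z3"


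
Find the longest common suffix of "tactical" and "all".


Word 1: "tactical"
Word 2: "all"
Comparing from end:
  Pos -1: 'l' == 'l'
  Pos -2: 'a' != 'l' (stop)
LCS = "l" (length 1)


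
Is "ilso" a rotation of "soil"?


Word: "soil", Candidate: "ilso"
Method: check if candidate is substring of word+word
"soilsoil" contains "ilso"? Yes
Is rotation = Yes


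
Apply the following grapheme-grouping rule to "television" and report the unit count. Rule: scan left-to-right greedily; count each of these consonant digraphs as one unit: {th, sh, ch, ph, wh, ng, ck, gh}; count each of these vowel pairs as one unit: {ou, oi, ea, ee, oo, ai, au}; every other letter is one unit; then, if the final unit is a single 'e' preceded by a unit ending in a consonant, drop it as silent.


Word: "television" (10 letters)
Left-to-right scan:
  1. 't' (letter)
  2. 'e' (letter)
  3. 'l' (letter)
  4. 'e' (letter)
  5. 'v' (letter)
  6. 'i' (letter)
  7. 's' (letter)
  8. 'i' (letter)
  9. 'o' (letter)
  10. 'n' (letter)
Units from scan: 10
Sound units = 10 units


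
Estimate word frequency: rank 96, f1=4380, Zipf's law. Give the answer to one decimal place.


Zipf's law: f(r) = f(1) / r
f(1) = 4380
f(96) = 4380 / 96
= 45.6 occurrences


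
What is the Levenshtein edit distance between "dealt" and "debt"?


Word 1: "dealt" (length 5)
Word 2: "debt" (length 4)
One optimal edit sequence (insert/delete/substitute each cost 1):
  1. keep 'd'
  2. keep 'e'
  3. delete 'a'  (+1)
  4. substitute 'l' -> 'b'  (+1)
  5. keep 't'
Total edit operations: 2
Edit distance = 2


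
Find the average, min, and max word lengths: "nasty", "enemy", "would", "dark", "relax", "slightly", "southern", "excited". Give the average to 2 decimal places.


Lengths: "nasty"=5, "enemy"=5, "would"=5, "dark"=4, "relax"=5, "slightly"=8, "southern"=8, "excited"=7
Sum = 47, Count = 8
Average = 47/8 = 5.88
= avg=5.88, min=4, max=8


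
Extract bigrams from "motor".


Word: "motor" (length 5)
Number of bigrams = 5 - 2 + 1 = 4
  Position 0: "mo"
  Position 1: "ot"
  Position 2: "to"
  Position 3: "or"
Bigrams = "mo", "ot", "to", "or"


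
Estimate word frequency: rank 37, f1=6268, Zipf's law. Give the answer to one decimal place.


Zipf's law: f(r) = f(1) / r
f(1) = 6268
f(37) = 6268 / 37
= 169.4 occurrences


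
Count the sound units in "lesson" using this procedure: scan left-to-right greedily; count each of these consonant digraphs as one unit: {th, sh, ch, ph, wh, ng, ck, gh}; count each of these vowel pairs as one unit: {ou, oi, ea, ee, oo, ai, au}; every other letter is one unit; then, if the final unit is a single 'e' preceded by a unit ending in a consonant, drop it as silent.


Word: "lesson" (6 letters)
Left-to-right scan:
  (1) 'l' (letter)
  (2) 'e' (letter)
  (3) 's' (letter)
  (4) 's' (letter)
  (5) 'o' (letter)
  (6) 'n' (letter)
Units from scan: 6
Sound units = 6 units


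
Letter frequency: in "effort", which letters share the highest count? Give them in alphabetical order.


Word: "effort"
Letter counts:
  'e': 1
  'f': 2
  'o': 1
  'r': 1
  't': 1
Maximum count = 2
Most frequent = 'f' (2 times each)


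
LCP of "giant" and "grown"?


Word 1: "giant"
Word 2: "grown"
Comparing from start:
  Pos 0: 'g' == 'g'
  Pos 1: 'i' != 'r' (stop)
LCP = "g" (length 1)


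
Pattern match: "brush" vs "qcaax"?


Pattern of "brush": [0, 1, 2, 3, 4]
Pattern of "qcaax": [0, 1, 2, 2, 3]
Patterns do not match
Same pattern = No


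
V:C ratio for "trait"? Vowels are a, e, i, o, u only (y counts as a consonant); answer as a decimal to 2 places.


Word: "trait"
Vowels (a,e,i,o,u): 2
Consonants: 3
Ratio = 2/3
= 0.67


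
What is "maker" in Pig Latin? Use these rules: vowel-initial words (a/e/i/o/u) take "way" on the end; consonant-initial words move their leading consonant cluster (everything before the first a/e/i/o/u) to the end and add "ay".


Word: "maker"
Starts with consonant(s) → move to end, add 'ay'
Consonant cluster: "m"
Pig Latin = "akermay"


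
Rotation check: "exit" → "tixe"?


Word: "exit", Candidate: "tixe"
Method: check if candidate is substring of word+word
"exitexit" contains "tixe"? No
Is rotation = No


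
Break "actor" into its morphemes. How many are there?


Word: "actor"
Morphemes: act + -or
Each morpheme carries meaning
= 2 morphemes


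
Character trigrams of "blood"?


Word: "blood" (length 5)
Number of trigrams = 5 - 3 + 1 = 3
  Position 0: "blo"
  Position 1: "loo"
  Position 2: "ood"
Trigrams = "blo", "loo", "ood"


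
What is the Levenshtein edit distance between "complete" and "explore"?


Word 1: "complete" (length 8)
Word 2: "explore" (length 7)
One optimal edit sequence (insert/delete/substitute each cost 1):
  1. delete 'c'  (+1)
  2. substitute 'o' -> 'e'  (+1)
  3. substitute 'm' -> 'x'  (+1)
  4. keep 'p'
  5. keep 'l'
  6. substitute 'e' -> 'o'  (+1)
  7. substitute 't' -> 'r'  (+1)
  8. keep 'e'
Total edit operations: 5
Edit distance = 5


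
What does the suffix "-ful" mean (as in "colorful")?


Suffix: -ful
Example: colorful (color + -ful)
Meaning = full of


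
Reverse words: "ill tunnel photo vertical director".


Original: "ill tunnel photo vertical director"
Words (1..n): ill | tunnel | photo | vertical | director
Reversed (n..1): director | vertical | photo | tunnel | ill
Result = "director vertical photo tunnel ill"


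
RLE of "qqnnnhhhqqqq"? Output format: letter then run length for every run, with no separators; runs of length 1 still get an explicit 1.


String: "qqnnnhhhqqqq"
Scanning for consecutive runs:
  'q' x 2
  'n' x 3
  'h' x 3
  'q' x 4
RLE = "q2n3h3q4"


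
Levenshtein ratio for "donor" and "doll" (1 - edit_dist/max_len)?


Word 1: "donor" (length 5)
Word 2: "doll" (length 4)
One optimal edit sequence:
  1. keep 'd'
  2. keep 'o'
  3. delete 'n'  (+1)
  4. substitute 'o' -> 'l'  (+1)
  5. substitute 'r' -> 'l'  (+1)
Edit distance = 3
Max length = max(5, 4) = 5
Similarity = 1 - 3/5
= 0.4000


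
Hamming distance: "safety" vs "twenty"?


Comparing character by character (same length = 6):
  Pos 0: 's' vs 't' !=
  Pos 1: 'a' vs 'w' !=
  Pos 2: 'f' vs 'e' !=
  Pos 3: 'e' vs 'n' !=
  Pos 4: 't' vs 't' =
  Pos 5: 'y' vs 'y' =
Hamming distance = 4


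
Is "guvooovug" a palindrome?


Word: "guvooovug"
Reversed: "guvooovug"
Forward == Backward? guvooovug == guvooovug
Palindrome = Yes


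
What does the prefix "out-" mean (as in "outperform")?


Prefix: out-
Example: outperform = out- + perform
Meaning = surpass


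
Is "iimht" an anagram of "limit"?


Word 1: "limit" → sorted: iilmt
Word 2: "iimht" → sorted: hiimt
Same letters? iilmt != hiimt
Anagram = No


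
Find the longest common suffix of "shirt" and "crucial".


Word 1: "shirt"
Word 2: "crucial"
Comparing from end:
  Pos -1: 't' != 'l' (stop)
LCS = "" (length 0)


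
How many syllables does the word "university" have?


Word: "university"
Syllable breakdown: u-ni-ver-si-ty
Counting: 5 parts
= 5 syllables


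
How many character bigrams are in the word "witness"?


Word: "witness" (length 7)
Number of 2-grams = length - 2 + 1 = 7 - 2 + 1
= 6


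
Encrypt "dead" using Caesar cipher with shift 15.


Word: "dead"
Shift: 15
Each letter → (letter + shift) mod 26:
  'd' (3) + 15 = 18 → 's'
  'e' (4) + 15 = 19 → 't'
  'a' (0) + 15 = 15 → 'p'
  'd' (3) + 15 = 18 → 's'
Result = "stps"


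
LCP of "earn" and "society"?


Word 1: "earn"
Word 2: "society"
Comparing from start:
  Pos 0: 'e' != 's' (stop)
LCP = "" (length 0)


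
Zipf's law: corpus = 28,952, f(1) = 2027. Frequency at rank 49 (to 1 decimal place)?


Zipf's law: f(r) = f(1) / r
f(1) = 2027
f(49) = 2027 / 49
= 41.4 occurrences


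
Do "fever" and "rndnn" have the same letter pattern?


Pattern of "fever": [0, 1, 2, 1, 3]
Pattern of "rndnn": [0, 1, 2, 1, 1]
Patterns do not match
Same pattern = No


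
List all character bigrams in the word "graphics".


Word: "graphics" (length 8)
Number of bigrams = 8 - 2 + 1 = 7
  Position 0: "gr"
  Position 1: "ra"
  Position 2: "ap"
  Position 3: "ph"
  Position 4: "hi"
  Position 5: "ic"
  Position 6: "cs"
Bigrams = "gr", "ra", "ap", "ph", "hi", "ic", "cs"


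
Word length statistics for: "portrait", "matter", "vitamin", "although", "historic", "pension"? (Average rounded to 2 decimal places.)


Lengths: "portrait"=8, "matter"=6, "vitamin"=7, "although"=8, "historic"=8, "pension"=7
Sum = 44, Count = 6
Average = 44/6 = 7.33
= avg=7.33, min=6, max=8


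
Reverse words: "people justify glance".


Original: "people justify glance"
Words (1..n): people | justify | glance
Reversed (n..1): glance | justify | people
Result = "glance justify people"


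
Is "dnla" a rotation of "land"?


Word: "land", Candidate: "dnla"
Method: check if candidate is substring of word+word
"landland" contains "dnla"? No
Is rotation = No


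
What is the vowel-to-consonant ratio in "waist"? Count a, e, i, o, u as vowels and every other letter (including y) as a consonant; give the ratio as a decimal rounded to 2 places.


Word: "waist"
Vowels (a,e,i,o,u): 2
Consonants: 3
Ratio = 2/3
= 0.67


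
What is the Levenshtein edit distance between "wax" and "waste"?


Word 1: "wax" (length 3)
Word 2: "waste" (length 5)
One optimal edit sequence (insert/delete/substitute each cost 1):
  1. keep 'w'
  2. keep 'a'
  3. insert 's'  (+1)
  4. insert 't'  (+1)
  5. substitute 'x' -> 'e'  (+1)
Total edit operations: 3
Edit distance = 3


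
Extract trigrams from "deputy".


Word: "deputy" (length 6)
Number of trigrams = 6 - 3 + 1 = 4
  Position 0: "dep"
  Position 1: "epu"
  Position 2: "put"
  Position 3: "uty"
Trigrams = "dep", "epu", "put", "uty"


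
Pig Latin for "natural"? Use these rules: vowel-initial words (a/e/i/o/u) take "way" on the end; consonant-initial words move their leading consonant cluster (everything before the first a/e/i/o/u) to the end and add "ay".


Word: "natural"
Starts with consonant(s) → move to end, add 'ay'
Consonant cluster: "n"
Pig Latin = "aturalnay"


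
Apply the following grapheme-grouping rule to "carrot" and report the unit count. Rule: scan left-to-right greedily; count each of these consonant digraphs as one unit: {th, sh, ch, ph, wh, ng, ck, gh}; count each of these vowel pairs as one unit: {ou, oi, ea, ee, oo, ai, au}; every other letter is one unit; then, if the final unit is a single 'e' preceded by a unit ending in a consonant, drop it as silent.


Word: "carrot" (6 letters)
Left-to-right scan:
  (1) 'c' (letter)
  (2) 'a' (letter)
  (3) 'r' (letter)
  (4) 'r' (letter)
  (5) 'o' (letter)
  (6) 't' (letter)
Units from scan: 6
Sound units = 6 units


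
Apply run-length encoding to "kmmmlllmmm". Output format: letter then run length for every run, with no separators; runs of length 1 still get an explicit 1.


String: "kmmmlllmmm"
Scanning for consecutive runs:
  'k' x 1
  'm' x 3
  'l' x 3
  'm' x 3
RLE = "k1m3l3m3"


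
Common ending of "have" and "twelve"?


Word 1: "have"
Word 2: "twelve"
Comparing from end:
  Pos -1: 'e' == 'e'
  Pos -2: 'v' == 'v'
  Pos -3: 'a' != 'l' (stop)
LCS = "ve" (length 2)


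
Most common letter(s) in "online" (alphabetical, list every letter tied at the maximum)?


Word: "online"
Letter counts:
  'e': 1
  'i': 1
  'l': 1
  'n': 2
  'o': 1
Maximum count = 2
Most frequent = 'n' (2 times each)


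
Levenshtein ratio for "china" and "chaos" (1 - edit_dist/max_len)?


Word 1: "china" (length 5)
Word 2: "chaos" (length 5)
One optimal edit sequence:
  1. keep 'c'
  2. keep 'h'
  3. substitute 'i' -> 'a'  (+1)
  4. substitute 'n' -> 'o'  (+1)
  5. substitute 'a' -> 's'  (+1)
Edit distance = 3
Max length = max(5, 5) = 5
Similarity = 1 - 3/5
= 0.4000


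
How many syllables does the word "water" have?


Word: "water"
Syllable breakdown: wa · ter
Counting: 2 parts
= 2 syllables


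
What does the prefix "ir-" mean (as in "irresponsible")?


Prefix: ir-
Example: irresponsible (ir- + responsible)
Meaning = not


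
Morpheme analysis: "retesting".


Word: "retesting"
Morphemes: re- | test | -ing
Each morpheme carries meaning
= 3 morphemes


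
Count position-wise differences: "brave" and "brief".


Comparing character by character (same length = 5):
  Pos 0: 'b' vs 'b' =
  Pos 1: 'r' vs 'r' =
  Pos 2: 'a' vs 'i' !=
  Pos 3: 'v' vs 'e' !=
  Pos 4: 'e' vs 'f' !=
Hamming distance = 3


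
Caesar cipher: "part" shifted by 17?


Word: "part"
Shift: 17
Each letter → (letter + shift) mod 26:
  'p' (15) + 17 = 6 → 'g'
  'a' (0) + 17 = 17 → 'r'
  'r' (17) + 17 = 8 → 'i'
  't' (19) + 17 = 10 → 'k'
Result = "grik"


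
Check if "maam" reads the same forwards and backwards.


Word: "maam"
Reversed: "maam"
Forward == Backward? maam == maam
Palindrome = Yes


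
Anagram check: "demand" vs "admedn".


Word 1: "demand" → sorted: addemn
Word 2: "admedn" → sorted: addemn
Same letters? addemn == addemn
Anagram = Yes


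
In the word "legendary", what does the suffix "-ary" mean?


Suffix: -ary
As in: legendary -> legend + -ary
Meaning = relating to


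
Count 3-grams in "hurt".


Word: "hurt" (length 4)
Number of 3-grams = length - 3 + 1 = 4 - 3 + 1
= 2


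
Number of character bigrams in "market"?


Word: "market" (length 6)
Number of 2-grams = length - 2 + 1 = 6 - 2 + 1
= 5


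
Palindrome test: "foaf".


Word: "foaf"
Reversed: "faof"
Forward == Backward? foaf != faof
Palindrome = No


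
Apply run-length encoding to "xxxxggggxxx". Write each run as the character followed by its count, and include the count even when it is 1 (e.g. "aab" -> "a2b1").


String: "xxxxggggxxx"
Scanning for consecutive runs:
  'x' x 4
  'g' x 4
  'x' x 3
RLE = "x4g4x3"


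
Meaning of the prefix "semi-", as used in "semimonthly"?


Prefix: semi-
As in: semimonthly -> semi- + monthly
Meaning = half


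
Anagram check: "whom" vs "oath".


Word 1: "whom" → sorted: hmow
Word 2: "oath" → sorted: ahot
Same letters? hmow != ahot
Anagram = No


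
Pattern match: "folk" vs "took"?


Pattern of "folk": [0, 1, 2, 3]
Pattern of "took": [0, 1, 1, 2]
Patterns do not match
Same pattern = No


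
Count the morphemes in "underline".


Word: "underline"
Morphemes: under- | line
Each morpheme carries meaning
= 2 morphemes


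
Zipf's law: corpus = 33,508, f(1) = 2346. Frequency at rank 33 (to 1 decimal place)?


Zipf's law: f(r) = f(1) / r
f(1) = 2346
f(33) = 2346 / 33
= 71.1 occurrences


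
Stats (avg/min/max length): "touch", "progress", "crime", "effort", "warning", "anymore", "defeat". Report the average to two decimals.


Lengths: "touch"=5, "progress"=8, "crime"=5, "effort"=6, "warning"=7, "anymore"=7, "defeat"=6
Sum = 44, Count = 7
Average = 44/7 = 6.29
= avg=6.29, min=5, max=8


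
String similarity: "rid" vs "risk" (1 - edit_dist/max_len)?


Word 1: "rid" (length 3)
Word 2: "risk" (length 4)
One optimal edit sequence:
  1. keep 'r'
  2. keep 'i'
  3. insert 's'  (+1)
  4. substitute 'd' -> 'k'  (+1)
Edit distance = 2
Max length = max(3, 4) = 4
Similarity = 1 - 2/4
= 0.5000


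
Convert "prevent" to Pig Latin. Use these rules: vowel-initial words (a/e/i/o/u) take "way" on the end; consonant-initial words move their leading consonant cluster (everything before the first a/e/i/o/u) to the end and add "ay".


Word: "prevent"
Starts with consonant(s) → move to end, add 'ay'
Consonant cluster: "pr"
Pig Latin = "eventpray"


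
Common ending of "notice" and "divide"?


Word 1: "notice"
Word 2: "divide"
Comparing from end:
  Pos -1: 'e' == 'e'
  Pos -2: 'c' != 'd' (stop)
LCS = "e" (length 1)


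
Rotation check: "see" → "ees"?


Word: "see", Candidate: "ees"
Method: check if candidate is substring of word+word
"seesee" contains "ees"? Yes
Is rotation = Yes


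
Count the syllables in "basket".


Word: "basket"
Syllable breakdown: bas-ket
Counting: 2 parts
= 2 syllables


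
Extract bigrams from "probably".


Word: "probably" (length 8)
Number of bigrams = 8 - 2 + 1 = 7
  Position 0: "pr"
  Position 1: "ro"
  Position 2: "ob"
  Position 3: "ba"
  Position 4: "ab"
  Position 5: "bl"
  Position 6: "ly"
Bigrams = "pr", "ro", "ob", "ba", "ab", "bl", "ly"


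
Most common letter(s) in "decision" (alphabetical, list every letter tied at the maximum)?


Word: "decision"
Letter counts:
  'c': 1
  'd': 1
  'e': 1
  'i': 2
  'n': 1
  'o': 1
  's': 1
Maximum count = 2
Most frequent = 'i' (2 times each)


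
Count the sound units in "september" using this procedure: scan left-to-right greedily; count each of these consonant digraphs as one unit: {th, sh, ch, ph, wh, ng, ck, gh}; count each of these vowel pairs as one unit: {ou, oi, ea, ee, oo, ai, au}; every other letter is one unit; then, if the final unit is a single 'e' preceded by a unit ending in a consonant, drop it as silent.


Word: "september" (9 letters)
Left-to-right scan:
  [1] 's' (letter)
  [2] 'e' (letter)
  [3] 'p' (letter)
  [4] 't' (letter)
  [5] 'e' (letter)
  [6] 'm' (letter)
  [7] 'b' (letter)
  [8] 'e' (letter)
  [9] 'r' (letter)
Units from scan: 9
Sound units = 9 units


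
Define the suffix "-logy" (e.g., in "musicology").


Suffix: -logy
Example: musicology (music + -logy, with a spelling change)
Meaning = study of


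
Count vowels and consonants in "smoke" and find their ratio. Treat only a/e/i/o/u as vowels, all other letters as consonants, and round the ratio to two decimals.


Word: "smoke"
Vowels (a,e,i,o,u): 2
Consonants: 3
Ratio = 2/3
= 0.67


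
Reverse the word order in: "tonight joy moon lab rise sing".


Original: "tonight joy moon lab rise sing"
Words (1..n): tonight | joy | moon | lab | rise | sing
Reversed (n..1): sing | rise | lab | moon | joy | tonight
Result = "sing rise lab moon joy tonight"


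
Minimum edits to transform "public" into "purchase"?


Word 1: "public" (length 6)
Word 2: "purchase" (length 8)
One optimal edit sequence (insert/delete/substitute each cost 1):
  1. keep 'p'
  2. keep 'u'
  3. insert 'r'  (+1)
  4. insert 'c'  (+1)
  5. substitute 'b' -> 'h'  (+1)
  6. substitute 'l' -> 'a'  (+1)
  7. substitute 'i' -> 's'  (+1)
  8. substitute 'c' -> 'e'  (+1)
Total edit operations: 6
Edit distance = 6


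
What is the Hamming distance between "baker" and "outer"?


Comparing character by character (same length = 5):
  Pos 0: 'b' vs 'o' !=
  Pos 1: 'a' vs 'u' !=
  Pos 2: 'k' vs 't' !=
  Pos 3: 'e' vs 'e' =
  Pos 4: 'r' vs 'r' =
Hamming distance = 3


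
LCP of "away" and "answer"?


Word 1: "away"
Word 2: "answer"
Comparing from start:
  Pos 0: 'a' == 'a'
  Pos 1: 'w' != 'n' (stop)
LCP = "a" (length 1)


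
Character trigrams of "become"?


Word: "become" (length 6)
Number of trigrams = 6 - 3 + 1 = 4
  Position 0: "bec"
  Position 1: "eco"
  Position 2: "com"
  Position 3: "ome"
Trigrams = "bec", "eco", "com", "ome"


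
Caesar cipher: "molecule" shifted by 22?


Word: "molecule"
Shift: 22
Each letter → (letter + shift) mod 26:
  'm' (12) + 22 = 8 → 'i'
  'o' (14) + 22 = 10 → 'k'
  'l' (11) + 22 = 7 → 'h'
  'e' (4) + 22 = 0 → 'a'
  'c' (2) + 22 = 24 → 'y'
  'u' (20) + 22 = 16 → 'q'
  'l' (11) + 22 = 7 → 'h'
  'e' (4) + 22 = 0 → 'a'
Result = "ikhayqha"


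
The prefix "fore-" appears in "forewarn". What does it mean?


Prefix: fore-
As in: forewarn -> fore- + warn
Meaning = before


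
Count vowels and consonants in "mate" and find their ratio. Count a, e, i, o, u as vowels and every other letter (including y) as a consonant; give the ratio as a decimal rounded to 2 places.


Word: "mate"
Vowels (a,e,i,o,u): 2
Consonants: 2
Ratio = 2/2
= 1.00


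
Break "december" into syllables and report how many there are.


Word: "december"
Syllable breakdown: de | cem | ber
Counting: 3 parts
= 3 syllables


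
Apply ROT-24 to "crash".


Word: "crash"
Shift: 24
Each letter → (letter + shift) mod 26:
  'c' (2) + 24 = 0 → 'a'
  'r' (17) + 24 = 15 → 'p'
  'a' (0) + 24 = 24 → 'y'
  's' (18) + 24 = 16 → 'q'
  'h' (7) + 24 = 5 → 'f'
Result = "apyqf"


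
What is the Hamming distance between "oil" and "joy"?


Comparing character by character (same length = 3):
  Pos 0: 'o' vs 'j' !=
  Pos 1: 'i' vs 'o' !=
  Pos 2: 'l' vs 'y' !=
Hamming distance = 3


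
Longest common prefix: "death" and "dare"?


Word 1: "death"
Word 2: "dare"
Comparing from start:
  Pos 0: 'd' == 'd'
  Pos 1: 'e' != 'a' (stop)
LCP = "d" (length 1)


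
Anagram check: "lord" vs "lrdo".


Word 1: "lord" → sorted: dlor
Word 2: "lrdo" → sorted: dlor
Same letters? dlor == dlor
Anagram = Yes


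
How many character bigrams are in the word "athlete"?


Word: "athlete" (length 7)
Number of 2-grams = length - 2 + 1 = 7 - 2 + 1
= 6


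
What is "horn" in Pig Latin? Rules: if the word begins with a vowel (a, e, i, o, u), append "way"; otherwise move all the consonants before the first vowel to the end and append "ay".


Word: "horn"
Starts with consonant(s) → move to end, add 'ay'
Consonant cluster: "h"
Pig Latin = "ornhay"


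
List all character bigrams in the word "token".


Word: "token" (length 5)
Number of bigrams = 5 - 2 + 1 = 4
  Position 0: "to"
  Position 1: "ok"
  Position 2: "ke"
  Position 3: "en"
Bigrams = "to", "ok", "ke", "en"


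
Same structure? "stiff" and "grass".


Pattern of "stiff": [0, 1, 2, 3, 3]
Pattern of "grass": [0, 1, 2, 3, 3]
Patterns match
Same pattern = Yes


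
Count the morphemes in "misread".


Word: "misread"
Morphemes: mis- + read
Each morpheme carries meaning
= 2 morphemes


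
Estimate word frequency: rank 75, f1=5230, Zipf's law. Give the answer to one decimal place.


Zipf's law: f(r) = f(1) / r
f(1) = 5230
f(75) = 5230 / 75
= 69.7 occurrences


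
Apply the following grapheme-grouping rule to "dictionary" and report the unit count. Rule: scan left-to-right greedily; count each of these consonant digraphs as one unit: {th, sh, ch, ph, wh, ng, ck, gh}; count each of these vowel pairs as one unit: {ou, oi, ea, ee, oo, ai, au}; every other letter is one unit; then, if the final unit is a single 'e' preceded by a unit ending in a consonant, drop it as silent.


Word: "dictionary" (10 letters)
Left-to-right scan:
  1. 'd' (letter)
  2. 'i' (letter)
  3. 'c' (letter)
  4. 't' (letter)
  5. 'i' (letter)
  6. 'o' (letter)
  7. 'n' (letter)
  8. 'a' (letter)
  9. 'r' (letter)
  10. 'y' (letter)
Units from scan: 10
Sound units = 10 units


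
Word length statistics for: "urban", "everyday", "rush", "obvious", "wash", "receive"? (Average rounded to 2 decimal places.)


Lengths: "urban"=5, "everyday"=8, "rush"=4, "obvious"=7, "wash"=4, "receive"=7
Sum = 35, Count = 6
Average = 35/6 = 5.83
= avg=5.83, min=4, max=8


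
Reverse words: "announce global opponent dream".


Original: "announce global opponent dream"
Words (1..n): announce | global | opponent | dream
Reversed (n..1): dream | opponent | global | announce
Result = "dream opponent global announce"


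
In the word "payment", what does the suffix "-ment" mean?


Suffix: -ment
Example: payment = pay + -ment
Meaning = result of action


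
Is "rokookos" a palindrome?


Word: "rokookos"
Reversed: "sokookor"
Forward == Backward? rokookos != sokookor
Palindrome = No


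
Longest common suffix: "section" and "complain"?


Word 1: "section"
Word 2: "complain"
Comparing from end:
  Pos -1: 'n' == 'n'
  Pos -2: 'o' != 'i' (stop)
LCS = "n" (length 1)


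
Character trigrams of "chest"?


Word: "chest" (length 5)
Number of trigrams = 5 - 3 + 1 = 3
  Position 0: "che"
  Position 1: "hes"
  Position 2: "est"
Trigrams = "che", "hes", "est"


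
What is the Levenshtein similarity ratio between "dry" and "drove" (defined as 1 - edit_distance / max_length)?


Word 1: "dry" (length 3)
Word 2: "drove" (length 5)
One optimal edit sequence:
  1. keep 'd'
  2. keep 'r'
  3. insert 'o'  (+1)
  4. insert 'v'  (+1)
  5. substitute 'y' -> 'e'  (+1)
Edit distance = 3
Max length = max(3, 5) = 5
Similarity = 1 - 3/5
= 0.4000


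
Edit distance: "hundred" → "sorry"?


Word 1: "hundred" (length 7)
Word 2: "sorry" (length 5)
One optimal edit sequence (insert/delete/substitute each cost 1):
  1. delete 'h'  (+1)
  2. delete 'u'  (+1)
  3. substitute 'n' -> 's'  (+1)
  4. substitute 'd' -> 'o'  (+1)
  5. keep 'r'
  6. substitute 'e' -> 'r'  (+1)
  7. substitute 'd' -> 'y'  (+1)
Total edit operations: 6
Edit distance = 6


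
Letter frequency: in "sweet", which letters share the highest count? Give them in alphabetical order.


Word: "sweet"
Letter counts:
  'e': 2
  's': 1
  't': 1
  'w': 1
Maximum count = 2
Most frequent = 'e' (2 times each)


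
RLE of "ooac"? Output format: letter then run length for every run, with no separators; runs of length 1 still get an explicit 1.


String: "ooac"
Scanning for consecutive runs:
  'o' x 2
  'a' x 1
  'c' x 1
RLE = "o2a1c1"


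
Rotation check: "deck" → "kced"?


Word: "deck", Candidate: "kced"
Method: check if candidate is substring of word+word
"deckdeck" contains "kced"? No
Is rotation = No


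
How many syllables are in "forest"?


Word: "forest"
Syllable breakdown: for · est
Counting: 2 parts
= 2 syllables


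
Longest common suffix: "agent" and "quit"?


Word 1: "agent"
Word 2: "quit"
Comparing from end:
  Pos -1: 't' == 't'
  Pos -2: 'n' != 'i' (stop)
LCS = "t" (length 1)


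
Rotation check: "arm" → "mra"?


Word: "arm", Candidate: "mra"
Method: check if candidate is substring of word+word
"armarm" contains "mra"? No
Is rotation = No


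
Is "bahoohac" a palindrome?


Word: "bahoohac"
Reversed: "cahoohab"
Forward == Backward? bahoohac != cahoohab
Palindrome = No


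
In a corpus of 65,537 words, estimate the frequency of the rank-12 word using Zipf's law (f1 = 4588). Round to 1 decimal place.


Zipf's law: f(r) = f(1) / r
f(1) = 4588
f(12) = 4588 / 12
= 382.3 occurrences


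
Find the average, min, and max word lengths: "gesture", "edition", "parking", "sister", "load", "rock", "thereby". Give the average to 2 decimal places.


Lengths: "gesture"=7, "edition"=7, "parking"=7, "sister"=6, "load"=4, "rock"=4, "thereby"=7
Sum = 42, Count = 7
Average = 42/7 = 6.00
= avg=6.00, min=4, max=7


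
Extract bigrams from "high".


Word: "high" (length 4)
Number of bigrams = 4 - 2 + 1 = 3
  Position 0: "hi"
  Position 1: "ig"
  Position 2: "gh"
Bigrams = "hi", "ig", "gh"


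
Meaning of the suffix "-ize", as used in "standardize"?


Suffix: -ize
Example: standardize (standard + -ize)
Meaning = to make


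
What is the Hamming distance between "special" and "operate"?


Comparing character by character (same length = 7):
  Pos 0: 's' vs 'o' !=
  Pos 1: 'p' vs 'p' =
  Pos 2: 'e' vs 'e' =
  Pos 3: 'c' vs 'r' !=
  Pos 4: 'i' vs 'a' !=
  Pos 5: 'a' vs 't' !=
  Pos 6: 'l' vs 'e' !=
Hamming distance = 5


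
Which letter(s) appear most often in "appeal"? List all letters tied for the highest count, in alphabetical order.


Word: "appeal"
Letter counts:
  'a': 2
  'e': 1
  'l': 1
  'p': 2
Maximum count = 2
Most frequent = 'a', 'p' (2 times each)


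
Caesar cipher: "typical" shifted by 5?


Word: "typical"
Shift: 5
Each letter → (letter + shift) mod 26:
  't' (19) + 5 = 24 → 'y'
  'y' (24) + 5 = 3 → 'd'
  'p' (15) + 5 = 20 → 'u'
  'i' (8) + 5 = 13 → 'n'
  'c' (2) + 5 = 7 → 'h'
  'a' (0) + 5 = 5 → 'f'
  'l' (11) + 5 = 16 → 'q'
Result = "ydunhfq"


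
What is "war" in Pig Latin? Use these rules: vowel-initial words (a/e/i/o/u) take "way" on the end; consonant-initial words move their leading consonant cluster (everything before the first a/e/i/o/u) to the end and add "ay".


Word: "war"
Starts with consonant(s) → move to end, add 'ay'
Consonant cluster: "w"
Pig Latin = "arway"


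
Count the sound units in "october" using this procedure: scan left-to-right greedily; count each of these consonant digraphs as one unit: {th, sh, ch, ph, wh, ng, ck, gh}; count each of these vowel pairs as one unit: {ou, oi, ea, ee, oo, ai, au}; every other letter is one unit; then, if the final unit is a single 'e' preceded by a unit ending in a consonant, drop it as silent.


Word: "october" (7 letters)
Left-to-right scan:
  [1] 'o' (letter)
  [2] 'c' (letter)
  [3] 't' (letter)
  [4] 'o' (letter)
  [5] 'b' (letter)
  [6] 'e' (letter)
  [7] 'r' (letter)
Units from scan: 7
Sound units = 7 units


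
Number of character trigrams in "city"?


Word: "city" (length 4)
Number of 3-grams = length - 3 + 1 = 4 - 3 + 1
= 2


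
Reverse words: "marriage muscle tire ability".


Original: "marriage muscle tire ability"
Words (1..n): marriage | muscle | tire | ability
Reversed (n..1): ability | tire | muscle | marriage
Result = "ability tire muscle marriage"


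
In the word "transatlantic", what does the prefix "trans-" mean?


Prefix: trans-
As in: transatlantic -> trans- + atlantic
Meaning = across


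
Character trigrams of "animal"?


Word: "animal" (length 6)
Number of trigrams = 6 - 3 + 1 = 4
  Position 0: "ani"
  Position 1: "nim"
  Position 2: "ima"
  Position 3: "mal"
Trigrams = "ani", "nim", "ima", "mal"


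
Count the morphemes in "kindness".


Word: "kindness"
Morphemes: kind | -ness
Each morpheme carries meaning
= 2 morphemes


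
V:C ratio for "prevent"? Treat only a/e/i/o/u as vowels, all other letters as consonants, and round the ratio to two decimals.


Word: "prevent"
Vowels (a,e,i,o,u): 2
Consonants: 5
Ratio = 2/5
= 0.40


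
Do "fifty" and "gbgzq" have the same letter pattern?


Pattern of "fifty": [0, 1, 0, 2, 3]
Pattern of "gbgzq": [0, 1, 0, 2, 3]
Patterns match
Same pattern = Yes


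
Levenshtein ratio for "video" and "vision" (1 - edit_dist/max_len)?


Word 1: "video" (length 5)
Word 2: "vision" (length 6)
One optimal edit sequence:
  1. keep 'v'
  2. keep 'i'
  3. substitute 'd' -> 's'  (+1)
  4. substitute 'e' -> 'i'  (+1)
  5. keep 'o'
  6. insert 'n'  (+1)
Edit distance = 3
Max length = max(5, 6) = 6
Similarity = 1 - 3/6
= 0.5000


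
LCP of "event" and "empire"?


Word 1: "event"
Word 2: "empire"
Comparing from start:
  Pos 0: 'e' == 'e'
  Pos 1: 'v' != 'm' (stop)
LCP = "e" (length 1)


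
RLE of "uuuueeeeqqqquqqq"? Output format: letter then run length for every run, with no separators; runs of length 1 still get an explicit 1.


String: "uuuueeeeqqqquqqq"
Scanning for consecutive runs:
  'u' x 4
  'e' x 4
  'q' x 4
  'u' x 1
  'q' x 3
RLE = "u4e4q4u1q3"


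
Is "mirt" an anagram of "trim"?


Word 1: "trim" → sorted: imrt
Word 2: "mirt" → sorted: imrt
Same letters? imrt == imrt
Anagram = Yes


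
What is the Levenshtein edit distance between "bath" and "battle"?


Word 1: "bath" (length 4)
Word 2: "battle" (length 6)
One optimal edit sequence (insert/delete/substitute each cost 1):
  1. keep 'b'
  2. keep 'a'
  3. insert 't'  (+1)
  4. keep 't'
  5. insert 'l'  (+1)
  6. substitute 'h' -> 'e'  (+1)
Total edit operations: 3
Edit distance = 3


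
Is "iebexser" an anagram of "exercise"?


Word 1: "exercise" → sorted: ceeeirsx
Word 2: "iebexser" → sorted: beeeirsx
Same letters? ceeeirsx != beeeirsx
Anagram = No


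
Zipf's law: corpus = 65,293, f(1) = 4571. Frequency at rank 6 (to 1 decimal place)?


Zipf's law: f(r) = f(1) / r
f(1) = 4571
f(6) = 4571 / 6
= 761.8 occurrences


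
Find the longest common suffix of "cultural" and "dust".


Word 1: "cultural"
Word 2: "dust"
Comparing from end:
  Pos -1: 'l' != 't' (stop)
LCS = "" (length 0)


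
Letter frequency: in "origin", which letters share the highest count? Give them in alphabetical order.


Word: "origin"
Letter counts:
  'g': 1
  'i': 2
  'n': 1
  'o': 1
  'r': 1
Maximum count = 2
Most frequent = 'i' (2 times each)


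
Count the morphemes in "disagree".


Word: "disagree"
Morphemes: dis- / agree
Each morpheme carries meaning
= 2 morphemes


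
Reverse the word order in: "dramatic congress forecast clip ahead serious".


Original: "dramatic congress forecast clip ahead serious"
Words (1..n): dramatic | congress | forecast | clip | ahead | serious
Reversed (n..1): serious | ahead | clip | forecast | congress | dramatic
Result = "serious ahead clip forecast congress dramatic"


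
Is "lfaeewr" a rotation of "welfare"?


Word: "welfare", Candidate: "lfaeewr"
Method: check if candidate is substring of word+word
"welfarewelfare" contains "lfaeewr"? No
Is rotation = No


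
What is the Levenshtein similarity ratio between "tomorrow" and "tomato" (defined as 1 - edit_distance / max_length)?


Word 1: "tomorrow" (length 8)
Word 2: "tomato" (length 6)
One optimal edit sequence:
  1. keep 't'
  2. keep 'o'
  3. keep 'm'
  4. delete 'o'  (+1)
  5. substitute 'r' -> 'a'  (+1)
  6. substitute 'r' -> 't'  (+1)
  7. keep 'o'
  8. delete 'w'  (+1)
Edit distance = 4
Max length = max(8, 6) = 8
Similarity = 1 - 4/8
= 0.5000


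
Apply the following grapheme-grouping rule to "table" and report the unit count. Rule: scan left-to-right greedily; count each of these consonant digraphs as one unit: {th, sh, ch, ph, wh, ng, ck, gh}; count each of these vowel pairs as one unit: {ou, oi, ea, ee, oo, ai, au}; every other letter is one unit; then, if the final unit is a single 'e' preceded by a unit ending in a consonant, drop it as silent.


Word: "table" (5 letters)
Left-to-right scan:
  [1] 't' (letter)
  [2] 'a' (letter)
  [3] 'b' (letter)
  [4] 'l' (letter)
  [5] 'e' (letter)
Units from scan: 5
Final unit is 'e' after a consonant -> drop as silent (-1)
Sound units = 4 units


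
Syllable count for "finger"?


Word: "finger"
Syllable breakdown: fin | ger
Counting: 2 parts
= 2 syllables


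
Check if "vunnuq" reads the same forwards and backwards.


Word: "vunnuq"
Reversed: "qunnuv"
Forward == Backward? vunnuq != qunnuv
Palindrome = No


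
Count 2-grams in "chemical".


Word: "chemical" (length 8)
Number of 2-grams = length - 2 + 1 = 8 - 2 + 1
= 7


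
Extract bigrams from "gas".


Word: "gas" (length 3)
Number of bigrams = 3 - 2 + 1 = 2
  Position 0: "ga"
  Position 1: "as"
Bigrams = "ga", "as"
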